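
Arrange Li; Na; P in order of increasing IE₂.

Consider each +1 ion: Li⁺ is the bare [He] core; Na⁺ is the bare [Ne] core; P⁺ still has 4 valence electrons.
Core electrons are held far more tightly than valence electrons, so Na and Li top the IE_2 order.
The numbers (kJ/mol): Li 7298, Na 4562, P 1907.
Overall IE_2 order: P < Na < Li.

P < Na < Li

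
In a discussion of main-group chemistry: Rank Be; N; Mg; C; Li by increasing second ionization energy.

Mg < Be < C < N < Li

After 1 electron has been removed, what remains? Be⁺ still has 1 valence electron; N⁺ still has 4 valence electrons; Mg⁺ still has 1 valence electron; C⁺ still has 3 valence electrons; Li⁺ is the bare [He] core.
Breaking into a closed-shell core is much more expensive than removing a leftover valence electron — Li has the largest IE_2 here.
Valence configurations: Be⁺ [He]2s¹, N⁺ [He]2s²2p², Mg⁺ [Ne]3s¹, C⁺ [He]2s²2p¹.
Approximate IE_2 values (kJ/mol): Be 1757, N 2856, Mg 1451, C 2353, Li 7298.
So the second ionization energies run Mg < Be < C < N < Li.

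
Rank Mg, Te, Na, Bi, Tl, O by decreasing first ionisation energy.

O is in period 2, group 16; Na is in period 3, group 1; Mg is in period 3, group 2; Te is in period 5, group 16; Tl is in period 6, group 13; Bi is in period 6, group 15.
Across a period the outer electron is held more tightly (higher IE₁); down a group it sits in a higher shell, more shielded, and comes off more easily.
Here both period and group differ, so the two effects have to be weighed against each other.
Tl > Na: period and group pull opposite ways; the across-period shift dominates (589 vs 496 kJ/mol).
Bi > Tl: Bi lies to the right of Tl in period 6, so the across-period effect alone puts Bi higher.
Mg > Bi: period and group pull opposite ways; the down-group shift dominates (738 vs 703 kJ/mol).
Te > Mg: the two effects oppose for this pair; the across-period effect wins (869 vs 738 kJ/mol).
O > Te: O sits above Te in group 16, so the down-group effect alone puts O higher.
Approximate values (kJ/mol): O 1314, Na 496, Mg 738, Te 869, Tl 589, Bi 703.
So from highest to lowest: O > Te > Mg > Bi > Tl > Na.

O > Te > Mg > Bi > Tl > Na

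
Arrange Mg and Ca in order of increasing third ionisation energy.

IE_3 is the cost of taking one more electron from the +2 cation: Mg²⁺ is the bare [Ne] core; Ca²⁺ is the bare [Ar] core.
All of these are removing an electron from a noble-gas core or deeper; the smaller core (lower principal quantum number) is held far more tightly, and within a period the higher nuclear charge binds the same core more tightly.
Approximate IE_3 values (kJ/mol): Mg 7733, Ca 4912.
Hence IE_3: Ca < Mg.

Ca < Mg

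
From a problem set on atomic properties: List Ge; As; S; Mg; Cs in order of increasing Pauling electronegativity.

Cs, Mg, Ge, As, S

Mg is in period 3, group 2; S is in period 3, group 16; Ge is in period 4, group 14; As is in period 4, group 15; Cs is in period 6, group 1.
Electronegativity increases across a period and decreases down a group, tracking effective nuclear charge and atomic size.
Here both period and group differ, so the two effects have to be weighed against each other.
Mg > Cs: both effects reinforce here, so Mg is clearly the higher of the two.
Ge > Mg: period and group pull opposite ways; the across-period shift dominates (2.01 vs 1.31).
As > Ge: both are in period 4; the period trend gives As the larger value.
S > As: relative to As, both the across-period and down-group shifts push S's electronegativity up.
Approximate values (Pauling): Mg 1.31, S 2.58, Ge 2.01, As 2.18, Cs 0.79.
So from lowest to highest: Cs < Mg < Ge < As < S.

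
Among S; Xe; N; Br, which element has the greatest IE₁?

N

N is in period 2, group 15; S is in period 3, group 16; Br is in period 4, group 17; Xe is in period 5, group 18.
Across a period the outer electron is held more tightly (higher IE₁); down a group it sits in a higher shell, more shielded, and comes off more easily.
These sit on a diagonal, where the across-period and down-group effects partly cancel.
Br > S: the two effects oppose for this pair; the across-period effect wins (1140 vs 1000 kJ/mol).
Xe > Br: the two effects oppose for this pair; the across-period effect wins (1170 vs 1140 kJ/mol).
N > Xe: period and group pull opposite ways; the down-group shift dominates (1402 vs 1170 kJ/mol).
Tabulated first ionization energy (kJ/mol): N 1402, S 1000, Br 1140, Xe 1170.
The greatest IE₁ among these belongs to N.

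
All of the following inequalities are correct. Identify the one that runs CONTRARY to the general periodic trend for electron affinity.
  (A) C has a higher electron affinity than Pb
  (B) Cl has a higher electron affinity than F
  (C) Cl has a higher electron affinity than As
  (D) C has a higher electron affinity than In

(B)

The general trend: electron affinity increases across a period and decreases down a group.
(A) C (period 2, group 14) vs Pb (period 6, group 14): the stated order agrees with the simple trend.
(B) Cl (period 3, group 17) vs F (period 2, group 17): the stated order contradicts the simple trend.
(C) Cl (period 3, group 17) vs As (period 4, group 15): the stated order agrees with the simple trend.
(D) C (period 2, group 14) vs In (period 5, group 13): the stated order agrees with the simple trend.
The exception is (B): F's small 2p subshell makes the incoming electron feel strong e⁻–e⁻ repulsion, so Cl actually releases more energy on gaining an electron.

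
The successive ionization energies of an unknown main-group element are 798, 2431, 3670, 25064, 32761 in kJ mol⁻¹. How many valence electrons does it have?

3

Look for the largest jump between consecutive ionization energies: IE4/IE3 ≈ 6.8, far larger than any earlier ratio.
That jump marks the point where a core electron is being removed. So the atom has 3 valence electrons.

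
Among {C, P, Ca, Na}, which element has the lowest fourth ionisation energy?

P

After 3 electrons have been removed, what remains? C³⁺ still has 1 valence electron; P³⁺ still has 2 valence electrons; Ca³⁺ is already 1 electron into the core; Na³⁺ is already 2 electrons into the core.
Pulling an electron out of a noble-gas core costs far more than removing a remaining valence electron, so Ca and Na sit at the high end of IE_4.
Valence configurations: C³⁺ [He]2s¹, P³⁺ [Ne]3s².
The numbers (kJ/mol): C 6223, P 4964, Ca 6491, Na 9543.
Overall IE_4 order: P < C < Ca < Na.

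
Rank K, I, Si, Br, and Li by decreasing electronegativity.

Br > I > Si > Li > K

Li is in period 2, group 1; Si is in period 3, group 14; K is in period 4, group 1; Br is in period 4, group 17; I is in period 5, group 17.
Smaller atoms with higher effective nuclear charge are more electronegative.
These span different periods and groups, so the two trends combine.
Li > K: they share group 1; the group trend gives Li the larger value.
Si > Li: period and group pull opposite ways; the across-period shift dominates (1.90 vs 0.98).
I > Si: the two effects oppose for this pair; the across-period effect wins (2.66 vs 1.90).
Br > I: Br sits above I in group 17, so the down-group effect alone puts Br higher.
Approximate values (Pauling): Li 0.98, Si 1.90, K 0.82, Br 2.96, I 2.66.
So from highest to lowest: Br > I > Si > Li > K.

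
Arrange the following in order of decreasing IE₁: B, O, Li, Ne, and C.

Ne > O > C > B > Li

Li is in period 2, group 1; B is in period 2, group 13; C is in period 2, group 14; O is in period 2, group 16; Ne is in period 2, group 18.
Across a period the outer electron is held more tightly (higher IE₁); down a group it sits in a higher shell, more shielded, and comes off more easily.
All lie in period 2, so first ionization energy increases left to right.
So from highest to lowest: Ne > O > C > B > Li.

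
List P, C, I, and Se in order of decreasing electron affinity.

I, Se, C, P

C is in period 2, group 14; P is in period 3, group 15; Se is in period 4, group 16; I is in period 5, group 17.
Electron affinity generally becomes more exothermic across a period toward the halogens and less exothermic down a group.
These sit on a diagonal, where the across-period and down-group effects partly cancel.
C > P: the two effects oppose for this pair; the down-group effect wins (122 vs 72 kJ/mol).
Se > C: period and group pull opposite ways; the across-period shift dominates (195 vs 122 kJ/mol).
I > Se: period and group pull opposite ways; the across-period shift dominates (295 vs 195 kJ/mol).
For reference (kJ/mol): C 122, P 72, Se 195, I 295.
So from highest to lowest: I > Se > C > P.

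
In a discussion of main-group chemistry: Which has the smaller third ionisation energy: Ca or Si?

Consider each +2 ion: Ca²⁺ is the bare [Ar] core; Si²⁺ still has 2 valence electrons.
Core electrons are held far more tightly than valence electrons, so Ca tops the IE_3 order.
The numbers (kJ/mol): Ca 4912, Si 3232.
Overall IE_3 order: Si < Ca.

Si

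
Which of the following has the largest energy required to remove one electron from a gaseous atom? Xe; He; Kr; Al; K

He

He is in period 1, group 18; Al is in period 3, group 13; K is in period 4, group 1; Kr is in period 4, group 18; Xe is in period 5, group 18.
Across a period the outer electron is held more tightly (higher IE₁); down a group it sits in a higher shell, more shielded, and comes off more easily.
These span different periods and groups, so the two trends combine.
Al > K: relative to K, both the across-period and down-group shifts push Al's first ionization energy up.
Xe > Al: period and group pull opposite ways; the across-period shift dominates (1170 vs 578 kJ/mol).
Kr > Xe: they share group 18; the group trend gives Kr the larger value.
He > Kr: He sits above Kr in group 18, so the down-group effect alone puts He higher.
Tabulated first ionization energy (kJ/mol): He 2372, Al 578, K 419, Kr 1351, Xe 1170.
The largest energy required to remove one electron from a gaseous atom among these belongs to He.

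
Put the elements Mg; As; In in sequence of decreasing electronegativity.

Atoms toward the upper right of the periodic table pull bonding electrons most strongly.
Here both period and group differ, so the two effects have to be weighed against each other.
In > Mg: the two effects oppose for this pair; the across-period effect wins (1.78 vs 1.31).
As > In: relative to In, both the across-period and down-group shifts push As's electronegativity up.
Tabulated electronegativity (Pauling): Mg 1.31, As 2.18, In 1.78.
So from highest to lowest: As > In > Mg.

As, In, Mg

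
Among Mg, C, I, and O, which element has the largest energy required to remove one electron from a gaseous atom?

C is in period 2, group 14; O is in period 2, group 16; Mg is in period 3, group 2; I is in period 5, group 17.
First ionization energy rises across a period (greater Z_eff holds electrons more tightly) and falls down a group (valence electrons are farther from the nucleus).
These span different periods and groups, so the two trends combine.
I > Mg: period and group pull opposite ways; the across-period shift dominates (1008 vs 738 kJ/mol).
C > I: period and group pull opposite ways; the down-group shift dominates (1086 vs 1008 kJ/mol).
O > C: O lies to the right of C in period 2, so the across-period effect alone puts O higher.
Tabulated first ionization energy (kJ/mol): C 1086, O 1314, Mg 738, I 1008.
The largest energy required to remove one electron from a gaseous atom among these belongs to O.

O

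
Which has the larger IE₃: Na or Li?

Consider each +2 ion: Na²⁺ is already 1 electron into the core; Li²⁺ is already 1 electron into the core.
All of these are removing an electron from a noble-gas core or deeper; the smaller core (lower principal quantum number) is held far more tightly, and within a period the higher nuclear charge binds the same core more tightly.
Approximate IE_3 values (kJ/mol): Na 6910, Li 11815.
Overall IE_3 order: Na < Li.

Li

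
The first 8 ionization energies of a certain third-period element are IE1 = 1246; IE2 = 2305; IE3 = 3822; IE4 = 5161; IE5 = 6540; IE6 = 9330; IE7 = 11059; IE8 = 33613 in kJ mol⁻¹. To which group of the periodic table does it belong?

Group 17

Look for the largest jump between consecutive ionization energies: IE8/IE7 ≈ 3.0, far larger than any earlier ratio.
That jump marks the point where a core electron is being removed. So the atom has 7 valence electrons.
A main-group element with 7 valence electrons is in group 17.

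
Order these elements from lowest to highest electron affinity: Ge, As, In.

In < As < Ge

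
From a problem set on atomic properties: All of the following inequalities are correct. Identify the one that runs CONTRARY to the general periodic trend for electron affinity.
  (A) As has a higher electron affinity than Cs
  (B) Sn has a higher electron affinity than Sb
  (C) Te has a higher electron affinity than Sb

(B)

The general trend: electron affinity increases across a period and decreases down a group.
(A) As (period 4, group 15) vs Cs (period 6, group 1): the stated order agrees with the simple trend.
(B) Sn (period 5, group 14) vs Sb (period 5, group 15): the stated order contradicts the simple trend.
(C) Te (period 5, group 16) vs Sb (period 5, group 15): the stated order agrees with the simple trend.
The exception is (B): adding an electron to Sb's half-filled 5p³ is unfavourable, so Sn has the more exothermic EA.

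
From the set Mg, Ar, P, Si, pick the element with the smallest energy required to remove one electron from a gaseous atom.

Mg

First ionization energy rises across a period (greater Z_eff holds electrons more tightly) and falls down a group (valence electrons are farther from the nucleus).
All lie in period 3, so first ionization energy increases left to right.
The smallest energy required to remove one electron from a gaseous atom among these belongs to Mg.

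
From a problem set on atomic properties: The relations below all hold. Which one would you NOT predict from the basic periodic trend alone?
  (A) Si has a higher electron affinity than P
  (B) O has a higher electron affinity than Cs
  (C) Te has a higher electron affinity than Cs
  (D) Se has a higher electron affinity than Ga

(A)

The general trend: electron affinity increases across a period and decreases down a group.
(A) Si (period 3, group 14) vs P (period 3, group 15): the stated order contradicts the simple trend.
(B) O (period 2, group 16) vs Cs (period 6, group 1): the stated order agrees with the simple trend.
(C) Te (period 5, group 16) vs Cs (period 6, group 1): the stated order agrees with the simple trend.
(D) Se (period 4, group 16) vs Ga (period 4, group 13): the stated order agrees with the simple trend.
The exception is (A): adding an electron to P's half-filled 3p³ is unfavourable, so Si (3p²) has the more exothermic EA.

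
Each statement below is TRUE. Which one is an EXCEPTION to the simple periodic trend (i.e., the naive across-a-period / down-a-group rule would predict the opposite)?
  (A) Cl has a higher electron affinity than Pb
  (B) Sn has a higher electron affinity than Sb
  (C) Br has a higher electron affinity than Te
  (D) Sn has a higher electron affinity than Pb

(B)

The general trend: electron affinity increases across a period and decreases down a group.
(A) Cl (period 3, group 17) vs Pb (period 6, group 14): the stated order agrees with the simple trend.
(B) Sn (period 5, group 14) vs Sb (period 5, group 15): the stated order contradicts the simple trend.
(C) Br (period 4, group 17) vs Te (period 5, group 16): the stated order agrees with the simple trend.
(D) Sn (period 5, group 14) vs Pb (period 6, group 14): the stated order agrees with the simple trend.
The exception is (B): adding an electron to Sb's half-filled 5p³ is unfavourable, so Sn has the more exothermic EA.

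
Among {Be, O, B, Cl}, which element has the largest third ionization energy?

Be

IE_3 is the cost of taking one more electron from the +2 cation: Be²⁺ is the bare [He] core; O²⁺ still has 4 valence electrons; B²⁺ still has 1 valence electron; Cl²⁺ still has 5 valence electrons.
Pulling an electron out of a noble-gas core costs far more than removing a remaining valence electron, so Be sits at the high end of IE_3.
Valence configurations: O²⁺ [He]2s²2p², B²⁺ [He]2s¹, Cl²⁺ [Ne]3s²3p³.
The numbers (kJ/mol): Be 14849, O 5300, B 3660, Cl 3822.
Putting it together, IE_3: B < Cl < O < Be.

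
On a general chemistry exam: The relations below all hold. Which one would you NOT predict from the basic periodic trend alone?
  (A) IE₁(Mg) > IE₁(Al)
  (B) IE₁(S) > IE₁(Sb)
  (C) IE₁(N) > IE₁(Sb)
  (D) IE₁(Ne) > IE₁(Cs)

The general trend: first ionization energy increases across a period and decreases down a group.
(A) Mg (period 3, group 2) vs Al (period 3, group 13): the stated order contradicts the simple trend.
(B) S (period 3, group 16) vs Sb (period 5, group 15): the stated order agrees with the simple trend.
(C) N (period 2, group 15) vs Sb (period 5, group 15): the stated order agrees with the simple trend.
(D) Ne (period 2, group 18) vs Cs (period 6, group 1): the stated order agrees with the simple trend.
The exception is (A): Al's single 3p electron is easier to remove than one from Mg's filled 3s².

(A)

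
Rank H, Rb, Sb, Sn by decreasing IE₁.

H is in period 1, group 1; Rb is in period 5, group 1; Sn is in period 5, group 14; Sb is in period 5, group 15.
Across a period the outer electron is held more tightly (higher IE₁); down a group it sits in a higher shell, more shielded, and comes off more easily.
These span different periods and groups, so the two trends combine.
Sn > Rb: Sn lies to the right of Rb in period 5, so the across-period effect alone puts Sn higher.
Sb > Sn: both are in period 5; the period trend gives Sb the larger value.
H > Sb: the two effects oppose for this pair; the down-group effect wins (1312 vs 831 kJ/mol).
Tabulated first ionization energy (kJ/mol): H 1312, Rb 403, Sn 709, Sb 831.
So from highest to lowest: H > Sb > Sn > Rb.

H > Sb > Sn > Rb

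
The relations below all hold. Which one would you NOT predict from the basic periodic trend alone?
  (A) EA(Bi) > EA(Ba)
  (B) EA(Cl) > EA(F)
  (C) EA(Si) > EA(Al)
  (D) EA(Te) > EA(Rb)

The general trend: electron affinity increases across a period and decreases down a group.
(A) Bi (period 6, group 15) vs Ba (period 6, group 2): the stated order agrees with the simple trend.
(B) Cl (period 3, group 17) vs F (period 2, group 17): the stated order contradicts the simple trend.
(C) Si (period 3, group 14) vs Al (period 3, group 13): the stated order agrees with the simple trend.
(D) Te (period 5, group 16) vs Rb (period 5, group 1): the stated order agrees with the simple trend.
The exception is (B): F's small 2p subshell makes the incoming electron feel strong e⁻–e⁻ repulsion, so Cl actually releases more energy on gaining an electron.

(B)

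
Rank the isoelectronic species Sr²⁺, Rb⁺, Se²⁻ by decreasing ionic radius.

All of these have 36 electrons, so size is governed by nuclear charge alone: the more protons, the stronger the pull on the same electron cloud, and the smaller the ion.
Nuclear charges: Sr²⁺ (Z=38), Rb⁺ (Z=37), Se²⁻ (Z=34).
Largest to smallest: Se²⁻ > Rb⁺ > Sr²⁺.

Se²⁻ > Rb⁺ > Sr²⁺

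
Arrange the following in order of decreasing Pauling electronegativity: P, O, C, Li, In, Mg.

O, C, P, In, Mg, Li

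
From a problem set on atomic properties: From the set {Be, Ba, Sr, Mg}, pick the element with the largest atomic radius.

Ba

Across a period the added protons contract the valence shell; down a group each new principal shell makes the atom larger.
All are in group 2, so atomic radius increases down the group.
The largest atomic radius among these belongs to Ba.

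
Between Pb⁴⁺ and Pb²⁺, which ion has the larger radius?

Both ions have Z = 82 protons, but Pb⁴⁺ has lost more electrons, so its remaining electrons feel a larger effective nuclear charge per electron and are pulled in more tightly.
Higher positive charge → smaller ion, so Pb²⁺ > Pb⁴⁺.

Pb²⁺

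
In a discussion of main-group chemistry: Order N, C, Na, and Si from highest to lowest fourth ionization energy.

Na > N > C > Si

The fourth ionization energy removes an electron from the +3 ion. For each element: N³⁺ still has 2 valence electrons; C³⁺ still has 1 valence electron; Na³⁺ is already 2 electrons into the core; Si³⁺ still has 1 valence electron.
Pulling an electron out of a noble-gas core costs far more than removing a remaining valence electron, so Na sits at the high end of IE_4.
Valence configurations: N³⁺ [He]2s², C³⁺ [He]2s¹, Si³⁺ [Ne]3s¹.
Approximate IE_4 values (kJ/mol): N 7475, C 6223, Na 9543, Si 4356.
Overall IE_4 order: Si < C < N < Na.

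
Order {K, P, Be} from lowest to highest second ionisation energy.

IE_2 is the cost of taking one more electron from the +1 cation: K⁺ is the bare [Ar] core; P⁺ still has 4 valence electrons; Be⁺ still has 1 valence electron.
Core electrons are held far more tightly than valence electrons, so K tops the IE_2 order.
Valence configurations: P⁺ [Ne]3s²3p², Be⁺ [He]2s¹.
Approximate IE_2 values (kJ/mol): K 3052, P 1907, Be 1757.
Hence IE_2: Be < P < K.

Be < P < K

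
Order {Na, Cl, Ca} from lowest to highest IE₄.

Cl < Ca < Na

IE_4 is the cost of taking one more electron from the +3 cation: Na³⁺ is already 2 electrons into the core; Cl³⁺ still has 4 valence electrons; Ca³⁺ is already 1 electron into the core.
Pulling an electron out of a noble-gas core costs far more than removing a remaining valence electron, so Ca and Na sit at the high end of IE_4.
Approximate IE_4 values (kJ/mol): Na 9543, Cl 5159, Ca 6491.
So the fourth ionization energies run Cl < Ca < Na.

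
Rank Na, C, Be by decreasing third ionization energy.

Be > Na > C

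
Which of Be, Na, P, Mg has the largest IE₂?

Na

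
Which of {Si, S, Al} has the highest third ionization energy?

S

After 2 electrons have been removed, what remains? Si²⁺ still has 2 valence electrons; S²⁺ still has 4 valence electrons; Al²⁺ still has 1 valence electron.
All are still removing valence electrons, so compare the +2 ions as you would atoms: IE_3 generally rises across a period (higher Z_eff) and falls down a group (larger shell), subject to the usual subshell exceptions.
Valence configurations: Si²⁺ [Ne]3s², S²⁺ [Ne]3s²3p², Al²⁺ [Ne]3s¹.
The numbers (kJ/mol): Si 3232, S 3357, Al 2745.
Overall IE_3 order: Al < Si < S.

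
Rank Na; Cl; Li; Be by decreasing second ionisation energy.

Li, Na, Cl, Be

IE_2 is the cost of taking one more electron from the +1 cation: Na⁺ is the bare [Ne] core; Cl⁺ still has 6 valence electrons; Li⁺ is the bare [He] core; Be⁺ still has 1 valence electron.
Core electrons are held far more tightly than valence electrons, so Na and Li top the IE_2 order.
Valence configurations: Cl⁺ [Ne]3s²3p⁴, Be⁺ [He]2s¹.
The numbers (kJ/mol): Na 4562, Cl 2298, Li 7298, Be 1757.
Hence IE_2: Be < Cl < Na < Li.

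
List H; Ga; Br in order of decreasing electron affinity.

Br > H > Ga

H is in period 1, group 1; Ga is in period 4, group 13; Br is in period 4, group 17.
Atoms with high Z_eff and room in the valence shell (especially the halogens) have the most exothermic electron affinities.
Neither a single period nor a single group — weigh both effects.
H > Ga: the two effects oppose for this pair; the down-group effect wins (73 vs 29 kJ/mol).
Br > H: period and group pull opposite ways; the across-period shift dominates (325 vs 73 kJ/mol).
Approximate values (kJ/mol): H 73, Ga 29, Br 325.
So from highest to lowest: Br > H > Ga.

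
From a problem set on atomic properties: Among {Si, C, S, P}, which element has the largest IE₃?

C

Consider each +2 ion: Si²⁺ still has 2 valence electrons; C²⁺ still has 2 valence electrons; S²⁺ still has 4 valence electrons; P²⁺ still has 3 valence electrons.
All are still removing valence electrons, so compare the +2 ions as you would atoms: IE_3 generally rises across a period (higher Z_eff) and falls down a group (larger shell), subject to the usual subshell exceptions.
Valence configurations: Si²⁺ [Ne]3s², C²⁺ [He]2s², S²⁺ [Ne]3s²3p², P²⁺ [Ne]3s²3p¹.
P²⁺ loses a lone 3p electron whereas Si²⁺ must break into a filled 3s² pair, so IE_3(Si) > IE_3(P) even though P has the higher nuclear charge.
The numbers (kJ/mol): Si 3232, C 4620, S 3357, P 2914.
Hence IE_3: P < Si < S < C.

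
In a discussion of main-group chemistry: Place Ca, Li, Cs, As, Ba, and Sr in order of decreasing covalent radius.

Li is in period 2, group 1; Ca is in period 4, group 2; As is in period 4, group 15; Sr is in period 5, group 2; Cs is in period 6, group 1; Ba is in period 6, group 2.
Atomic radius shrinks across a period as nuclear charge pulls the same shell inward, and grows down a group as new shells are added.
Here both period and group differ, so the two effects have to be weighed against each other.
Li > As: period and group pull opposite ways; the across-period shift dominates (133 vs 121 pm).
Ca > Li: period and group pull opposite ways; the down-group shift dominates (171 vs 133 pm).
Sr > Ca: Sr sits below Ca in group 2, so the down-group effect alone puts Sr larger.
Ba > Sr: they share group 2; the group trend gives Ba the larger value.
Cs > Ba: Cs lies to the left of Ba in period 6, so the across-period effect alone puts Cs larger.
Approximate values (pm): Li 133, Ca 171, As 121, Sr 185, Cs 232, Ba 196.
So from largest to smallest: Cs > Ba > Sr > Ca > Li > As.

Cs > Ba > Sr > Ca > Li > As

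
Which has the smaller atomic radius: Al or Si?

Si

Al is in period 3, group 13; Si is in period 3, group 14.
Moving right in a period, electrons are added to the same shell under a stronger nuclear pull, so atoms get smaller; moving down, a new shell is opened and atoms get larger.
All lie in period 3, so atomic radius increases right to left.
So Si has the smaller atomic radius (Si < Al).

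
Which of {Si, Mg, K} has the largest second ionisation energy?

After 1 electron has been removed, what remains? Si⁺ still has 3 valence electrons; Mg⁺ still has 1 valence electron; K⁺ is the bare [Ar] core.
Pulling an electron out of a noble-gas core costs far more than removing a remaining valence electron, so K sits at the high end of IE_2.
Valence configurations: Si⁺ [Ne]3s²3p¹, Mg⁺ [Ne]3s¹.
Approximate IE_2 values (kJ/mol): Si 1577, Mg 1451, K 3052.
So the second ionization energies run Mg < Si < K.

K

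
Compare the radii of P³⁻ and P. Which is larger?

P³⁻

Forming P³⁻ adds 3 electrons to P. More electron–electron repulsion in the same shell, with unchanged nuclear charge, lets the cloud expand.
An anion is larger than its parent atom: P³⁻ > P.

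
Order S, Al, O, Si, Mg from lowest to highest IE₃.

Al < Si < S < O < Mg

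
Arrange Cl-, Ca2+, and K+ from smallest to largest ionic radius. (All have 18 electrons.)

All of these have 18 electrons, so size is governed by nuclear charge alone: the more protons, the stronger the pull on the same electron cloud, and the smaller the ion.
Nuclear charges: Ca2+ (Z=20), K+ (Z=19), Cl- (Z=17).
Smallest to largest: Ca2+ < K+ < Cl-.

Ca2+, K+, Cl-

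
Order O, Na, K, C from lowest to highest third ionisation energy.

K < C < O < Na

IE_3 is the cost of taking one more electron from the +2 cation: O²⁺ still has 4 valence electrons; Na²⁺ is already 1 electron into the core; K²⁺ is already 1 electron into the core; C²⁺ still has 2 valence electrons.
Usually core removal costs more than valence removal, but here the competition is close: a tightly held n=2 valence electron can cost more to remove than an n=3 core electron, so the actual values have to decide it.
Valence configurations: O²⁺ [He]2s²2p², C²⁺ [He]2s².
Tabulated IE_3 (kJ/mol): O 5300, Na 6910, K 4420, C 4620.
Overall IE_3 order: K < C < O < Na.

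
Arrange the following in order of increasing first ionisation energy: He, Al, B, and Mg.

IE₁ increases left→right with effective nuclear charge and decreases top→bottom as the valence shell moves farther out.
Here both period and group differ, so the two effects have to be weighed against each other.
Mg > Al: this pair runs against the simple trend — see the exception note.
B > Mg: both effects reinforce here, so B is clearly the higher of the two.
He > B: both effects reinforce here, so He is clearly the higher of the two.
Note the exception: Mg has a higher first ionization energy than Al, contrary to the simple trend — Al's single 3p electron is easier to remove than one from Mg's filled 3s².
Approximate values (kJ/mol): He 2372, B 801, Mg 738, Al 578.
So from lowest to highest: Al < Mg < B < He.

Al < Mg < B < He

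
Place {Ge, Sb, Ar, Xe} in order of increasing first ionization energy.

Ar is in period 3, group 18; Ge is in period 4, group 14; Sb is in period 5, group 15; Xe is in period 5, group 18.
IE₁ increases left→right with effective nuclear charge and decreases top→bottom as the valence shell moves farther out.
Here both period and group differ, so the two effects have to be weighed against each other.
Sb > Ge: period and group pull opposite ways; the across-period shift dominates (831 vs 762 kJ/mol).
Xe > Sb: both are in period 5; the period trend gives Xe the larger value.
Ar > Xe: Ar sits above Xe in group 18, so the down-group effect alone puts Ar higher.
For reference (kJ/mol): Ar 1521, Ge 762, Sb 831, Xe 1170.
So from lowest to highest: Ge < Sb < Xe < Ar.

Ge, Sb, Xe, Ar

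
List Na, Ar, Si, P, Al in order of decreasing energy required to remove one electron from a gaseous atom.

Na is in period 3, group 1; Al is in period 3, group 13; Si is in period 3, group 14; P is in period 3, group 15; Ar is in period 3, group 18.
Across a period the outer electron is held more tightly (higher IE₁); down a group it sits in a higher shell, more shielded, and comes off more easily.
All lie in period 3, so first ionization energy increases left to right.
So from highest to lowest: Ar > P > Si > Al > Na.

Ar > P > Si > Al > Na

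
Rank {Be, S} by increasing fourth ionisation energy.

The fourth ionization energy removes an electron from the +3 ion. For each element: Be³⁺ is already 1 electron into the core; S³⁺ still has 3 valence electrons.
Pulling an electron out of a noble-gas core costs far more than removing a remaining valence electron, so Be sits at the high end of IE_4.
Tabulated IE_4 (kJ/mol): Be 21007, S 4556.
So the fourth ionization energies run S < Be.

S, Be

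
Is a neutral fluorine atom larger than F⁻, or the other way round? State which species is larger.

F⁻

Forming F⁻ adds 1 electron to F. More electron–electron repulsion in the same shell, with unchanged nuclear charge, lets the cloud expand.
An anion is larger than its parent atom: F⁻ > F.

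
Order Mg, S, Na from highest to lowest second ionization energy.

After 1 electron has been removed, what remains? Mg⁺ still has 1 valence electron; S⁺ still has 5 valence electrons; Na⁺ is the bare [Ne] core.
Breaking into a closed-shell core is much more expensive than removing a leftover valence electron — Na has the largest IE_2 here.
Valence configurations: Mg⁺ [Ne]3s¹, S⁺ [Ne]3s²3p³.
The numbers (kJ/mol): Mg 1451, S 2252, Na 4562.
Overall IE_2 order: Mg < S < Na.

Na, S, Mg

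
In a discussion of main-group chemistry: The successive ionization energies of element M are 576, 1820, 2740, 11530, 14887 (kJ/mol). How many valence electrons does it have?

3

Look for the largest jump between consecutive ionization energies: IE4/IE3 ≈ 4.2, far larger than any earlier ratio.
That jump marks the point where a core electron is being removed. So the atom has 3 valence electrons.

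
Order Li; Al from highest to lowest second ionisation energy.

Li, Al

After 1 electron has been removed, what remains? Li⁺ is the bare [He] core; Al⁺ still has 2 valence electrons.
Core electrons are held far more tightly than valence electrons, so Li tops the IE_2 order.
Approximate IE_2 values (kJ/mol): Li 7298, Al 1817.
Putting it together, IE_2: Al < Li.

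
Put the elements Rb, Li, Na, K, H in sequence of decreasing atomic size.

Rb > K > Na > Li > H

Atomic radius shrinks across a period as nuclear charge pulls the same shell inward, and grows down a group as new shells are added.
All are in group 1, so atomic radius increases down the group.
So from largest to smallest: Rb > K > Na > Li > H.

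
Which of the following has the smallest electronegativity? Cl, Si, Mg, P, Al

Mg

Mg is in period 3, group 2; Al is in period 3, group 13; Si is in period 3, group 14; P is in period 3, group 15; Cl is in period 3, group 17.
EN rises left→right (higher Z_eff, smaller atoms) and falls top→bottom (larger, more shielded atoms).
All lie in period 3, so electronegativity increases left to right.
The smallest electronegativity among these belongs to Mg.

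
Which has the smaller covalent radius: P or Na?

Na is in period 3, group 1; P is in period 3, group 15.
Atomic radius shrinks across a period as nuclear charge pulls the same shell inward, and grows down a group as new shells are added.
All lie in period 3, so atomic radius increases right to left.
So P has the smaller covalent radius (P < Na).

P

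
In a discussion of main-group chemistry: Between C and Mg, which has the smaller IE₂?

IE_2 is the cost of taking one more electron from the +1 cation: C⁺ still has 3 valence electrons; Mg⁺ still has 1 valence electron.
All are still removing valence electrons, so compare the +1 ions as you would atoms: IE_2 generally rises across a period (higher Z_eff) and falls down a group (larger shell), subject to the usual subshell exceptions.
Valence configurations: C⁺ [He]2s²2p¹, Mg⁺ [Ne]3s¹.
Approximate IE_2 values (kJ/mol): C 2353, Mg 1451.
Hence IE_2: Mg < C.

Mg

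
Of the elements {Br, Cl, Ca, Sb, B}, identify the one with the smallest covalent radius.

B is in period 2, group 13; Cl is in period 3, group 17; Ca is in period 4, group 2; Br is in period 4, group 17; Sb is in period 5, group 15.
Across a period the added protons contract the valence shell; down a group each new principal shell makes the atom larger.
These span different periods and groups, so the two trends combine.
Cl > B: period and group pull opposite ways; the down-group shift dominates (99 vs 85 pm).
Br > Cl: Br sits below Cl in group 17, so the down-group effect alone puts Br larger.
Sb > Br: relative to Br, both the across-period and down-group shifts push Sb's atomic radius up.
Ca > Sb: period and group pull opposite ways; the across-period shift dominates (171 vs 140 pm).
For reference (pm): B 85, Cl 99, Ca 171, Br 114, Sb 140.
The smallest covalent radius among these belongs to B.

B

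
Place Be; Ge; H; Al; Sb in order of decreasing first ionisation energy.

H > Be > Sb > Ge > Al

H is in period 1, group 1; Be is in period 2, group 2; Al is in period 3, group 13; Ge is in period 4, group 14; Sb is in period 5, group 15.
Removing the outermost electron gets harder across a period and easier down a group.
A diagonal step moves right (one effect) and down (the opposite effect) at once.
Ge > Al: the two effects oppose for this pair; the across-period effect wins (762 vs 578 kJ/mol).
Sb > Ge: period and group pull opposite ways; the across-period shift dominates (831 vs 762 kJ/mol).
Be > Sb: period and group pull opposite ways; the down-group shift dominates (900 vs 831 kJ/mol).
H > Be: period and group pull opposite ways; the down-group shift dominates (1312 vs 900 kJ/mol).
Tabulated first ionization energy (kJ/mol): H 1312, Be 900, Al 578, Ge 762, Sb 831.
So from highest to lowest: H > Be > Sb > Ge > Al.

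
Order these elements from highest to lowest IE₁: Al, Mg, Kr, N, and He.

He > N > Kr > Mg > Al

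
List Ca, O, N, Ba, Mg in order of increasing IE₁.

Ba < Ca < Mg < O < N

N is in period 2, group 15; O is in period 2, group 16; Mg is in period 3, group 2; Ca is in period 4, group 2; Ba is in period 6, group 2.
Removing the outermost electron gets harder across a period and easier down a group.
Neither a single period nor a single group — weigh both effects.
Ca > Ba: they share group 2; the group trend gives Ca the larger value.
Mg > Ca: they share group 2; the group trend gives Mg the larger value.
O > Mg: relative to Mg, both the across-period and down-group shifts push O's first ionization energy up.
N > O: this pair runs against the simple trend — see the exception note.
Note the exception: N has a higher first ionization energy than O, contrary to the simple trend — pairing an electron in O's 2p⁴ costs repulsion energy, so O ionizes more easily than half-filled N (2p³).
For reference (kJ/mol): N 1402, O 1314, Mg 738, Ca 590, Ba 503.
So from lowest to highest: Ba < Ca < Mg < O < N.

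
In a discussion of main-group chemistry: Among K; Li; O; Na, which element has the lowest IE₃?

K

Consider each +2 ion: K²⁺ is already 1 electron into the core; Li²⁺ is already 1 electron into the core; O²⁺ still has 4 valence electrons; Na²⁺ is already 1 electron into the core.
Usually core removal costs more than valence removal, but here the competition is close: a tightly held n=2 valence electron can cost more to remove than an n=3 core electron, so the actual values have to decide it.
The numbers (kJ/mol): K 4420, Li 11815, O 5300, Na 6910.
Hence IE_3: K < O < Na < Li.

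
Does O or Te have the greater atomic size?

Te

O is in period 2, group 16; Te is in period 5, group 16.
Moving right in a period, electrons are added to the same shell under a stronger nuclear pull, so atoms get smaller; moving down, a new shell is opened and atoms get larger.
All are in group 16, so atomic radius increases down the group.
So Te has the greater atomic size (Te > O).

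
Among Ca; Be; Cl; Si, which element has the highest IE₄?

IE_4 is the cost of taking one more electron from the +3 cation: Ca³⁺ is already 1 electron into the core; Be³⁺ is already 1 electron into the core; Cl³⁺ still has 4 valence electrons; Si³⁺ still has 1 valence electron.
Core electrons are held far more tightly than valence electrons, so Ca and Be top the IE_4 order.
Valence configurations: Cl³⁺ [Ne]3s²3p², Si³⁺ [Ne]3s¹.
Approximate IE_4 values (kJ/mol): Ca 6491, Be 21007, Cl 5159, Si 4356.
Overall IE_4 order: Si < Cl < Ca < Be.

Be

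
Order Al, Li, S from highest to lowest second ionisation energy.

Li, S, Al

The second ionization energy removes an electron from the +1 ion. For each element: Al⁺ still has 2 valence electrons; Li⁺ is the bare [He] core; S⁺ still has 5 valence electrons.
Core electrons are held far more tightly than valence electrons, so Li tops the IE_2 order.
Valence configurations: Al⁺ [Ne]3s², S⁺ [Ne]3s²3p³.
Tabulated IE_2 (kJ/mol): Al 1817, Li 7298, S 2252.
Hence IE_2: Al < S < Li.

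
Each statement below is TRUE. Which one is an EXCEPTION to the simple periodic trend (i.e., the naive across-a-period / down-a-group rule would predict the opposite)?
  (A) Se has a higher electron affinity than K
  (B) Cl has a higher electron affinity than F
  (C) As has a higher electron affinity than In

(B)

The general trend: electron affinity increases across a period and decreases down a group.
(A) Se (period 4, group 16) vs K (period 4, group 1): the stated order agrees with the simple trend.
(B) Cl (period 3, group 17) vs F (period 2, group 17): the stated order contradicts the simple trend.
(C) As (period 4, group 15) vs In (period 5, group 13): the stated order agrees with the simple trend.
The exception is (B): F's small 2p subshell makes the incoming electron feel strong e⁻–e⁻ repulsion, so Cl actually releases more energy on gaining an electron.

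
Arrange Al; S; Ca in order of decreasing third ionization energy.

Ca > S > Al

The third ionization energy removes an electron from the +2 ion. For each element: Al²⁺ still has 1 valence electron; S²⁺ still has 4 valence electrons; Ca²⁺ is the bare [Ar] core.
Pulling an electron out of a noble-gas core costs far more than removing a remaining valence electron, so Ca sits at the high end of IE_3.
Valence configurations: Al²⁺ [Ne]3s¹, S²⁺ [Ne]3s²3p².
Approximate IE_3 values (kJ/mol): Al 2745, S 3357, Ca 4912.
So the third ionization energies run Al < S < Ca.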